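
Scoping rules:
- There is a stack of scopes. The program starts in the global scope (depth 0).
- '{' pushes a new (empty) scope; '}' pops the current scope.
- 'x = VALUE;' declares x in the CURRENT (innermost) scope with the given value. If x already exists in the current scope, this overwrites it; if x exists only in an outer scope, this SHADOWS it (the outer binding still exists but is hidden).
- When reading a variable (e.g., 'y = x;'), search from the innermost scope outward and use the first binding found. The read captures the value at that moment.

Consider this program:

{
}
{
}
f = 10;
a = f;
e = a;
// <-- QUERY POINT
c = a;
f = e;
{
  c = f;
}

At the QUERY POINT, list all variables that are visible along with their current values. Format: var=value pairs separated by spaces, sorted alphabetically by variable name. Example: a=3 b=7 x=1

Step 1: enter scope (depth=1)
Step 2: exit scope (depth=0)
Step 3: enter scope (depth=1)
Step 4: exit scope (depth=0)
Step 5: declare f=10 at depth 0
Step 6: declare a=(read f)=10 at depth 0
Step 7: declare e=(read a)=10 at depth 0
Visible at query point: a=10 e=10 f=10

Answer: a=10 e=10 f=10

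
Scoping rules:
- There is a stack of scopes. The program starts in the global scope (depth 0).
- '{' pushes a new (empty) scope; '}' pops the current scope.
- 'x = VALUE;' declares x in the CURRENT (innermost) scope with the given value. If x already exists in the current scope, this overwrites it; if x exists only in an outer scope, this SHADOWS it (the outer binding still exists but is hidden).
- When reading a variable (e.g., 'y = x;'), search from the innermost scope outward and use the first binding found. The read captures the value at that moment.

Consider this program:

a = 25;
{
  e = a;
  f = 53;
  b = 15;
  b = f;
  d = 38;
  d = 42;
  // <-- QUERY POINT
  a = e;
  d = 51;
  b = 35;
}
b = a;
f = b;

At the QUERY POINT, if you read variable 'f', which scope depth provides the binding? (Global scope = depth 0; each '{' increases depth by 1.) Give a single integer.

Answer: 1

Derivation:
Step 1: declare a=25 at depth 0
Step 2: enter scope (depth=1)
Step 3: declare e=(read a)=25 at depth 1
Step 4: declare f=53 at depth 1
Step 5: declare b=15 at depth 1
Step 6: declare b=(read f)=53 at depth 1
Step 7: declare d=38 at depth 1
Step 8: declare d=42 at depth 1
Visible at query point: a=25 b=53 d=42 e=25 f=53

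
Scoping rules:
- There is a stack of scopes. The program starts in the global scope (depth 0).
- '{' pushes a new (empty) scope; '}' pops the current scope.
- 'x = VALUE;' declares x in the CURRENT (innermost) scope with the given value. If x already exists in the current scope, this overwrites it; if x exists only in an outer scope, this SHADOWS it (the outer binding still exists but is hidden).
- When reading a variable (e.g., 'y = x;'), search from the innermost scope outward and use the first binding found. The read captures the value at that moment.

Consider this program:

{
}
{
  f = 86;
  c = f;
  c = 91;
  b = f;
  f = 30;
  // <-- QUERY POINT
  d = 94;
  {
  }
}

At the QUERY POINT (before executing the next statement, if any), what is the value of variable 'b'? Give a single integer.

Answer: 86

Derivation:
Step 1: enter scope (depth=1)
Step 2: exit scope (depth=0)
Step 3: enter scope (depth=1)
Step 4: declare f=86 at depth 1
Step 5: declare c=(read f)=86 at depth 1
Step 6: declare c=91 at depth 1
Step 7: declare b=(read f)=86 at depth 1
Step 8: declare f=30 at depth 1
Visible at query point: b=86 c=91 f=30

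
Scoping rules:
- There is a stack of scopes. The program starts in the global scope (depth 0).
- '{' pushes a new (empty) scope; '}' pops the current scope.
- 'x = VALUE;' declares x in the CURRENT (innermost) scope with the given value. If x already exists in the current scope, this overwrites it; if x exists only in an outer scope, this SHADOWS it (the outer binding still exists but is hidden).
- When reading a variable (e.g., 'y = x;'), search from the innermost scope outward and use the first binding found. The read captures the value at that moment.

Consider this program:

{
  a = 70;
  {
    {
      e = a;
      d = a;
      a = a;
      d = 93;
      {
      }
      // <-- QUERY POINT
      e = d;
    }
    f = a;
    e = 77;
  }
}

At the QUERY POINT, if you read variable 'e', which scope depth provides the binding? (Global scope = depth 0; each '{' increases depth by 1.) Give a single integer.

Answer: 3

Derivation:
Step 1: enter scope (depth=1)
Step 2: declare a=70 at depth 1
Step 3: enter scope (depth=2)
Step 4: enter scope (depth=3)
Step 5: declare e=(read a)=70 at depth 3
Step 6: declare d=(read a)=70 at depth 3
Step 7: declare a=(read a)=70 at depth 3
Step 8: declare d=93 at depth 3
Step 9: enter scope (depth=4)
Step 10: exit scope (depth=3)
Visible at query point: a=70 d=93 e=70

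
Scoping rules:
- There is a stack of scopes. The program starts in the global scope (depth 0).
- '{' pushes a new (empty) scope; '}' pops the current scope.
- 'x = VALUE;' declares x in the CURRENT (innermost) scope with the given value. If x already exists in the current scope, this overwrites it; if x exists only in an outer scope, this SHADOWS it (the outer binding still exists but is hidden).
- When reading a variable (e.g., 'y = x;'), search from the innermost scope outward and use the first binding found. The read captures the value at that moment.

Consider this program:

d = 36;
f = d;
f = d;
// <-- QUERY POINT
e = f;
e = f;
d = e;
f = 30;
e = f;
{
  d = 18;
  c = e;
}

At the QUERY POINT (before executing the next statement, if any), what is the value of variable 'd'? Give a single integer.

Answer: 36

Derivation:
Step 1: declare d=36 at depth 0
Step 2: declare f=(read d)=36 at depth 0
Step 3: declare f=(read d)=36 at depth 0
Visible at query point: d=36 f=36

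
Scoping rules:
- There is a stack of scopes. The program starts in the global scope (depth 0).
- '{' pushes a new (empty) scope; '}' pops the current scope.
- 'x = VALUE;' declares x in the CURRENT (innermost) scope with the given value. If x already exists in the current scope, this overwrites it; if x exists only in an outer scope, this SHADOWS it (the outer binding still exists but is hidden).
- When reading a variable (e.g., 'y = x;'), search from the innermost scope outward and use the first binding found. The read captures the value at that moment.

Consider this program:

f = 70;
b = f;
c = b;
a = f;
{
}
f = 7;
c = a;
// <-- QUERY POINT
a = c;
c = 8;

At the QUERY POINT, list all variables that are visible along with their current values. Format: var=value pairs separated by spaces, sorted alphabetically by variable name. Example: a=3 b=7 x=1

Step 1: declare f=70 at depth 0
Step 2: declare b=(read f)=70 at depth 0
Step 3: declare c=(read b)=70 at depth 0
Step 4: declare a=(read f)=70 at depth 0
Step 5: enter scope (depth=1)
Step 6: exit scope (depth=0)
Step 7: declare f=7 at depth 0
Step 8: declare c=(read a)=70 at depth 0
Visible at query point: a=70 b=70 c=70 f=7

Answer: a=70 b=70 c=70 f=7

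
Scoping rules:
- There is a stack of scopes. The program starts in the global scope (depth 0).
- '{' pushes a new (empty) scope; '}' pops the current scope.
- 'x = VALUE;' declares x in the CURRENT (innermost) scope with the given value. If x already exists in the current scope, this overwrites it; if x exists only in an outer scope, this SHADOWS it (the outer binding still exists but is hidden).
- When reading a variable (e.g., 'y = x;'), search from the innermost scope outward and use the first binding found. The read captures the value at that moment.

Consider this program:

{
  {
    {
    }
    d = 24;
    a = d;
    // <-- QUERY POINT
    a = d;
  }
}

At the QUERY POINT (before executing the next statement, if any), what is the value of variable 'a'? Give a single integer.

Answer: 24

Derivation:
Step 1: enter scope (depth=1)
Step 2: enter scope (depth=2)
Step 3: enter scope (depth=3)
Step 4: exit scope (depth=2)
Step 5: declare d=24 at depth 2
Step 6: declare a=(read d)=24 at depth 2
Visible at query point: a=24 d=24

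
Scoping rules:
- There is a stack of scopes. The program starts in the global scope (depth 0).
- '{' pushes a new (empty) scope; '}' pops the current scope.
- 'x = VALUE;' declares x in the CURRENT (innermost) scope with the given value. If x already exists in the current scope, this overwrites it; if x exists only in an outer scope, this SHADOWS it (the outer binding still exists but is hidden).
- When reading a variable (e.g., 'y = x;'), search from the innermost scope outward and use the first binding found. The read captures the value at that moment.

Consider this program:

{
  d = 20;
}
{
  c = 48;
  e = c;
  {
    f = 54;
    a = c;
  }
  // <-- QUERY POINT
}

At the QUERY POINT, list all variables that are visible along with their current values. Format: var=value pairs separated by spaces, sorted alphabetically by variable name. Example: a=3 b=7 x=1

Step 1: enter scope (depth=1)
Step 2: declare d=20 at depth 1
Step 3: exit scope (depth=0)
Step 4: enter scope (depth=1)
Step 5: declare c=48 at depth 1
Step 6: declare e=(read c)=48 at depth 1
Step 7: enter scope (depth=2)
Step 8: declare f=54 at depth 2
Step 9: declare a=(read c)=48 at depth 2
Step 10: exit scope (depth=1)
Visible at query point: c=48 e=48

Answer: c=48 e=48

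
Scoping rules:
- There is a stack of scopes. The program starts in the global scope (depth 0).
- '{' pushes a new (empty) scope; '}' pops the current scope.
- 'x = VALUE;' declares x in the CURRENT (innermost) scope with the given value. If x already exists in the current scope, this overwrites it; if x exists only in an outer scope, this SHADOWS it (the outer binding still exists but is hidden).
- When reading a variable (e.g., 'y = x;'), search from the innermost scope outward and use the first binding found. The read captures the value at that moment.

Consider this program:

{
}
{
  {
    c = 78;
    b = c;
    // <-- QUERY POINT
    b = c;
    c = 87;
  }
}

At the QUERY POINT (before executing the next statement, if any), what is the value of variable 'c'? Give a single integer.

Step 1: enter scope (depth=1)
Step 2: exit scope (depth=0)
Step 3: enter scope (depth=1)
Step 4: enter scope (depth=2)
Step 5: declare c=78 at depth 2
Step 6: declare b=(read c)=78 at depth 2
Visible at query point: b=78 c=78

Answer: 78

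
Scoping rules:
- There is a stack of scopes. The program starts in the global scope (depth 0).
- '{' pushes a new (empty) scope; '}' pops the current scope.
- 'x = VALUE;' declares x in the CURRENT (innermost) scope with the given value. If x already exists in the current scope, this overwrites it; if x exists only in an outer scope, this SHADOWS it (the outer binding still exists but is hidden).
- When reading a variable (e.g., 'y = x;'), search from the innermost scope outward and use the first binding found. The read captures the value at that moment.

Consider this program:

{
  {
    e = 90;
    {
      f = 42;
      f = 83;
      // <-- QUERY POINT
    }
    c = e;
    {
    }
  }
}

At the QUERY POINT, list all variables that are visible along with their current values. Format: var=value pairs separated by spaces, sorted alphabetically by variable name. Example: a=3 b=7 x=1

Step 1: enter scope (depth=1)
Step 2: enter scope (depth=2)
Step 3: declare e=90 at depth 2
Step 4: enter scope (depth=3)
Step 5: declare f=42 at depth 3
Step 6: declare f=83 at depth 3
Visible at query point: e=90 f=83

Answer: e=90 f=83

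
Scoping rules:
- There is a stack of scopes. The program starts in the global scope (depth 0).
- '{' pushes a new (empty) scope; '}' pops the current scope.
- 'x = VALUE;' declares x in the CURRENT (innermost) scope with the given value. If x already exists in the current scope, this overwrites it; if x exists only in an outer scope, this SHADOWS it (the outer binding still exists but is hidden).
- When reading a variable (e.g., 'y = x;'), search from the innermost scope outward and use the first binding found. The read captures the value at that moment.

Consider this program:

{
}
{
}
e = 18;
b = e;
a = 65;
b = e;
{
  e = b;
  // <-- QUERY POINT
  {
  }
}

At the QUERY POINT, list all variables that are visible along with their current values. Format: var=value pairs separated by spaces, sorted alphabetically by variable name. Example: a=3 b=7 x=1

Answer: a=65 b=18 e=18

Derivation:
Step 1: enter scope (depth=1)
Step 2: exit scope (depth=0)
Step 3: enter scope (depth=1)
Step 4: exit scope (depth=0)
Step 5: declare e=18 at depth 0
Step 6: declare b=(read e)=18 at depth 0
Step 7: declare a=65 at depth 0
Step 8: declare b=(read e)=18 at depth 0
Step 9: enter scope (depth=1)
Step 10: declare e=(read b)=18 at depth 1
Visible at query point: a=65 b=18 e=18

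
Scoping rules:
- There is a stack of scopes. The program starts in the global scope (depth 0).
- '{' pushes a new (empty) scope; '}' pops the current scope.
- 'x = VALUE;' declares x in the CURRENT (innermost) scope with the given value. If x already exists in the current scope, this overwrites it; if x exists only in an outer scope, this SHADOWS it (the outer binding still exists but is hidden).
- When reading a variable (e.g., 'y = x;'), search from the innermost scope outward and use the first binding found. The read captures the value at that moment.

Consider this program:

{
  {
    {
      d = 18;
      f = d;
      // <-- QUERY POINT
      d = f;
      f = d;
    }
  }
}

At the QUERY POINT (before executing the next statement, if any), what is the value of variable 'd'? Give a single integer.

Step 1: enter scope (depth=1)
Step 2: enter scope (depth=2)
Step 3: enter scope (depth=3)
Step 4: declare d=18 at depth 3
Step 5: declare f=(read d)=18 at depth 3
Visible at query point: d=18 f=18

Answer: 18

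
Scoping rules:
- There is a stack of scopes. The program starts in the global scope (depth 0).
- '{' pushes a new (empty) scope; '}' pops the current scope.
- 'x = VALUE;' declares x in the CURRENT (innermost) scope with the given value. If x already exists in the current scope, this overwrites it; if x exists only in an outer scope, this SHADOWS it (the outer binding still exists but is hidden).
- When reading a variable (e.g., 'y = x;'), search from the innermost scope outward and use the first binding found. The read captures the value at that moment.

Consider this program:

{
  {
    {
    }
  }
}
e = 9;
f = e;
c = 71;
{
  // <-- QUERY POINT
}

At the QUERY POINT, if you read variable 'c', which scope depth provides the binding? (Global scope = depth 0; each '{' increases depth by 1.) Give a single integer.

Answer: 0

Derivation:
Step 1: enter scope (depth=1)
Step 2: enter scope (depth=2)
Step 3: enter scope (depth=3)
Step 4: exit scope (depth=2)
Step 5: exit scope (depth=1)
Step 6: exit scope (depth=0)
Step 7: declare e=9 at depth 0
Step 8: declare f=(read e)=9 at depth 0
Step 9: declare c=71 at depth 0
Step 10: enter scope (depth=1)
Visible at query point: c=71 e=9 f=9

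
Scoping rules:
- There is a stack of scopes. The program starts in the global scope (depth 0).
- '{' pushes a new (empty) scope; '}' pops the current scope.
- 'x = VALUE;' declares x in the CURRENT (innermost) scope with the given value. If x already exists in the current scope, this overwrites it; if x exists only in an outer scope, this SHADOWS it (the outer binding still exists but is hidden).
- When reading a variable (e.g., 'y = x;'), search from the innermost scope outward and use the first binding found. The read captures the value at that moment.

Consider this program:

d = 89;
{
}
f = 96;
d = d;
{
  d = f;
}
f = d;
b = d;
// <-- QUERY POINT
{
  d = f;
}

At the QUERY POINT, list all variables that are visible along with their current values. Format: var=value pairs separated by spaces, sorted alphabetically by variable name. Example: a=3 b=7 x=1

Answer: b=89 d=89 f=89

Derivation:
Step 1: declare d=89 at depth 0
Step 2: enter scope (depth=1)
Step 3: exit scope (depth=0)
Step 4: declare f=96 at depth 0
Step 5: declare d=(read d)=89 at depth 0
Step 6: enter scope (depth=1)
Step 7: declare d=(read f)=96 at depth 1
Step 8: exit scope (depth=0)
Step 9: declare f=(read d)=89 at depth 0
Step 10: declare b=(read d)=89 at depth 0
Visible at query point: b=89 d=89 f=89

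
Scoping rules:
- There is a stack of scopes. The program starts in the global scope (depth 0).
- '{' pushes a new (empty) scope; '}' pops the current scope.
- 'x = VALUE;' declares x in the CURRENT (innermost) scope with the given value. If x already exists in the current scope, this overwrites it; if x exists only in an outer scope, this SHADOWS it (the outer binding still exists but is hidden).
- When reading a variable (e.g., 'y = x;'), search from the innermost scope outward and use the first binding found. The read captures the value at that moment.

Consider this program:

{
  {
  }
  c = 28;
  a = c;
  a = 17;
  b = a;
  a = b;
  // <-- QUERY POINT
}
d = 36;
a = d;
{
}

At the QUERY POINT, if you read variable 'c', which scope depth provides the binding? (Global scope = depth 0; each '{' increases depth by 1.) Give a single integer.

Answer: 1

Derivation:
Step 1: enter scope (depth=1)
Step 2: enter scope (depth=2)
Step 3: exit scope (depth=1)
Step 4: declare c=28 at depth 1
Step 5: declare a=(read c)=28 at depth 1
Step 6: declare a=17 at depth 1
Step 7: declare b=(read a)=17 at depth 1
Step 8: declare a=(read b)=17 at depth 1
Visible at query point: a=17 b=17 c=28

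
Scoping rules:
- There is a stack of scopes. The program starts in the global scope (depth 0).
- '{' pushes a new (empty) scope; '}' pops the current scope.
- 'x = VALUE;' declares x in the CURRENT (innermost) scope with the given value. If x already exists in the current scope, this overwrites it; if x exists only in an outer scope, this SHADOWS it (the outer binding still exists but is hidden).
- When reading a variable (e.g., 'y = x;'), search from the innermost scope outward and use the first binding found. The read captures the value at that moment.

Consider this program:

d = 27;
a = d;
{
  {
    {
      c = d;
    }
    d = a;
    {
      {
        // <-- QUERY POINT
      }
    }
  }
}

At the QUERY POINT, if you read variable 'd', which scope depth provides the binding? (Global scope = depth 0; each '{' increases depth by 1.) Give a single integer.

Answer: 2

Derivation:
Step 1: declare d=27 at depth 0
Step 2: declare a=(read d)=27 at depth 0
Step 3: enter scope (depth=1)
Step 4: enter scope (depth=2)
Step 5: enter scope (depth=3)
Step 6: declare c=(read d)=27 at depth 3
Step 7: exit scope (depth=2)
Step 8: declare d=(read a)=27 at depth 2
Step 9: enter scope (depth=3)
Step 10: enter scope (depth=4)
Visible at query point: a=27 d=27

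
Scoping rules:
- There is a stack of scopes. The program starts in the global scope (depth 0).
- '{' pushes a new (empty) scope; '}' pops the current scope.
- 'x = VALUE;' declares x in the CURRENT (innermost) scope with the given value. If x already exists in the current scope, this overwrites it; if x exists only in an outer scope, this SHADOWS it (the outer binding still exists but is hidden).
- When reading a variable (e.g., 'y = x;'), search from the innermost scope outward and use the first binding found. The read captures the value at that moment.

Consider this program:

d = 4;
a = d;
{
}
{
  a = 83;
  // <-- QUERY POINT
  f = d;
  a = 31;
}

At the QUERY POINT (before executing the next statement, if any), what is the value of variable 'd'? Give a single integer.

Step 1: declare d=4 at depth 0
Step 2: declare a=(read d)=4 at depth 0
Step 3: enter scope (depth=1)
Step 4: exit scope (depth=0)
Step 5: enter scope (depth=1)
Step 6: declare a=83 at depth 1
Visible at query point: a=83 d=4

Answer: 4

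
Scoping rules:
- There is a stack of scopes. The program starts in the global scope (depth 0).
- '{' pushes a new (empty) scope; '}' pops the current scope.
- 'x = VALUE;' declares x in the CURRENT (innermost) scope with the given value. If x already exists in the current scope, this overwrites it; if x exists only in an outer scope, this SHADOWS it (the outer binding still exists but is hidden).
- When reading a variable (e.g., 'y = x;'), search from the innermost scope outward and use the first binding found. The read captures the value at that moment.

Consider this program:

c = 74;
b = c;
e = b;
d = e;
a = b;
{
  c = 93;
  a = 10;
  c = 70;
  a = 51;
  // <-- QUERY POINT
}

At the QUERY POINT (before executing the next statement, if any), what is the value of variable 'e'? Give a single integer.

Answer: 74

Derivation:
Step 1: declare c=74 at depth 0
Step 2: declare b=(read c)=74 at depth 0
Step 3: declare e=(read b)=74 at depth 0
Step 4: declare d=(read e)=74 at depth 0
Step 5: declare a=(read b)=74 at depth 0
Step 6: enter scope (depth=1)
Step 7: declare c=93 at depth 1
Step 8: declare a=10 at depth 1
Step 9: declare c=70 at depth 1
Step 10: declare a=51 at depth 1
Visible at query point: a=51 b=74 c=70 d=74 e=74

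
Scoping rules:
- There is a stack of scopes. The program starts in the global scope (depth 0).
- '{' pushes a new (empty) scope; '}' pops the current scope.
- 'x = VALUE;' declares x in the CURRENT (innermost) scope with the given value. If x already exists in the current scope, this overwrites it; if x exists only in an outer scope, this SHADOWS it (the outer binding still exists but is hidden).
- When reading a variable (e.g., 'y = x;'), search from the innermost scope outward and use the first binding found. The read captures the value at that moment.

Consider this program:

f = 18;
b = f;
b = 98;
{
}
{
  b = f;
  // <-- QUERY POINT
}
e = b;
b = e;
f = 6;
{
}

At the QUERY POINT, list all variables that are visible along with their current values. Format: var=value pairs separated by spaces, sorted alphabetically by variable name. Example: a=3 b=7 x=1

Step 1: declare f=18 at depth 0
Step 2: declare b=(read f)=18 at depth 0
Step 3: declare b=98 at depth 0
Step 4: enter scope (depth=1)
Step 5: exit scope (depth=0)
Step 6: enter scope (depth=1)
Step 7: declare b=(read f)=18 at depth 1
Visible at query point: b=18 f=18

Answer: b=18 f=18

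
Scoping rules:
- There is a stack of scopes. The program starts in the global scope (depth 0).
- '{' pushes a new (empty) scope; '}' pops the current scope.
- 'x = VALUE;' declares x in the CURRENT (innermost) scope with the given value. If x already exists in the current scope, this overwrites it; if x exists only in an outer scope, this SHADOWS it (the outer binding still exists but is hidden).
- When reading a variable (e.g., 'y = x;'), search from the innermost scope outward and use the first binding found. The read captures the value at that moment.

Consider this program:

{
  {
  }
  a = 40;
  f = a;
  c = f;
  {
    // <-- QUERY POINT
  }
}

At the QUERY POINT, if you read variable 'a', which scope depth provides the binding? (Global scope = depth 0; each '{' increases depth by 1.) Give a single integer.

Answer: 1

Derivation:
Step 1: enter scope (depth=1)
Step 2: enter scope (depth=2)
Step 3: exit scope (depth=1)
Step 4: declare a=40 at depth 1
Step 5: declare f=(read a)=40 at depth 1
Step 6: declare c=(read f)=40 at depth 1
Step 7: enter scope (depth=2)
Visible at query point: a=40 c=40 f=40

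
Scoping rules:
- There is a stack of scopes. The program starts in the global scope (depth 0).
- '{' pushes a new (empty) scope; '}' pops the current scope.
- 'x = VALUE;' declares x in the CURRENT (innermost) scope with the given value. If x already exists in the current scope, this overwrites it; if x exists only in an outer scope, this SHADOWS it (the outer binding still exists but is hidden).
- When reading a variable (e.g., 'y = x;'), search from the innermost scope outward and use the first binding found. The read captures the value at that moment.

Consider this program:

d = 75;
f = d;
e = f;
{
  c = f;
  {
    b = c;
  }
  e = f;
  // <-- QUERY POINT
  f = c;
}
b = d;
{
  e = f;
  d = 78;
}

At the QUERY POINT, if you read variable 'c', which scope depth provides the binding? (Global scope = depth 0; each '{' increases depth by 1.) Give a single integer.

Step 1: declare d=75 at depth 0
Step 2: declare f=(read d)=75 at depth 0
Step 3: declare e=(read f)=75 at depth 0
Step 4: enter scope (depth=1)
Step 5: declare c=(read f)=75 at depth 1
Step 6: enter scope (depth=2)
Step 7: declare b=(read c)=75 at depth 2
Step 8: exit scope (depth=1)
Step 9: declare e=(read f)=75 at depth 1
Visible at query point: c=75 d=75 e=75 f=75

Answer: 1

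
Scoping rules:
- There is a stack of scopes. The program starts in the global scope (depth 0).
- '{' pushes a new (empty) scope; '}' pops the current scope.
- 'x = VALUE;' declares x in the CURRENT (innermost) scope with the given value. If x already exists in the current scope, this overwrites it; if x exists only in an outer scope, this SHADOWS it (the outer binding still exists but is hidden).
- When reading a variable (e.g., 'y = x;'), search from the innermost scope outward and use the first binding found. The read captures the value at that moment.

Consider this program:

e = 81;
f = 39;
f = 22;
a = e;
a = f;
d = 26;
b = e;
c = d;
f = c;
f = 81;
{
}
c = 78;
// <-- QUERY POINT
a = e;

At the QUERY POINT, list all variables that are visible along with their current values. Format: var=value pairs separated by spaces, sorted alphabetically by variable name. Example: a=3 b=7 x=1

Answer: a=22 b=81 c=78 d=26 e=81 f=81

Derivation:
Step 1: declare e=81 at depth 0
Step 2: declare f=39 at depth 0
Step 3: declare f=22 at depth 0
Step 4: declare a=(read e)=81 at depth 0
Step 5: declare a=(read f)=22 at depth 0
Step 6: declare d=26 at depth 0
Step 7: declare b=(read e)=81 at depth 0
Step 8: declare c=(read d)=26 at depth 0
Step 9: declare f=(read c)=26 at depth 0
Step 10: declare f=81 at depth 0
Step 11: enter scope (depth=1)
Step 12: exit scope (depth=0)
Step 13: declare c=78 at depth 0
Visible at query point: a=22 b=81 c=78 d=26 e=81 f=81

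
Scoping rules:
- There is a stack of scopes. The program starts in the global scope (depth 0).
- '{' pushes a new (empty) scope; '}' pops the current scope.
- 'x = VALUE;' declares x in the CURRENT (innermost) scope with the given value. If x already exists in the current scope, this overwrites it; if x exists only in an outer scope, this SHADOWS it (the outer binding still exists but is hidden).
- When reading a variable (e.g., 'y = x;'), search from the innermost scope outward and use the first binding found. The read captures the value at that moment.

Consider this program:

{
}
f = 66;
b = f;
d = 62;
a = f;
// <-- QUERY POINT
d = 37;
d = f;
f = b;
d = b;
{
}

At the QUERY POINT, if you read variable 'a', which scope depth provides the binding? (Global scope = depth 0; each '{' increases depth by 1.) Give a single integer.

Step 1: enter scope (depth=1)
Step 2: exit scope (depth=0)
Step 3: declare f=66 at depth 0
Step 4: declare b=(read f)=66 at depth 0
Step 5: declare d=62 at depth 0
Step 6: declare a=(read f)=66 at depth 0
Visible at query point: a=66 b=66 d=62 f=66

Answer: 0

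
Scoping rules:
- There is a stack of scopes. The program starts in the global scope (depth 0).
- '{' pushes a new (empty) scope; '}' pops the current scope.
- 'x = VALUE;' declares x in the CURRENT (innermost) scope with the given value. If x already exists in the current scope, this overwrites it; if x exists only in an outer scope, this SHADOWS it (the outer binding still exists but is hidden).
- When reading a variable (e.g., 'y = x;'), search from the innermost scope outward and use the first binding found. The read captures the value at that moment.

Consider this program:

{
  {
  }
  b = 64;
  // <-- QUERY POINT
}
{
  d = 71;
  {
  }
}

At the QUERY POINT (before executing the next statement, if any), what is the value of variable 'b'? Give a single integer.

Answer: 64

Derivation:
Step 1: enter scope (depth=1)
Step 2: enter scope (depth=2)
Step 3: exit scope (depth=1)
Step 4: declare b=64 at depth 1
Visible at query point: b=64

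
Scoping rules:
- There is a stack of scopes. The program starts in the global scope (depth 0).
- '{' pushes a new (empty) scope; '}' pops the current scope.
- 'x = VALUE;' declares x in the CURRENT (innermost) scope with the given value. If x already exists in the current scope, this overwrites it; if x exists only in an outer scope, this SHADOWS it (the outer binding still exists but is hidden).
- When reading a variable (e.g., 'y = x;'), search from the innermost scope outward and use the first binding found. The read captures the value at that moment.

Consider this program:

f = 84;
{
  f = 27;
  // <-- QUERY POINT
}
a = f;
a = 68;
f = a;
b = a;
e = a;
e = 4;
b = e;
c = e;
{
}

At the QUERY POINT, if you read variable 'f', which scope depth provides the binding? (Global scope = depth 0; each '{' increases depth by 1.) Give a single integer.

Step 1: declare f=84 at depth 0
Step 2: enter scope (depth=1)
Step 3: declare f=27 at depth 1
Visible at query point: f=27

Answer: 1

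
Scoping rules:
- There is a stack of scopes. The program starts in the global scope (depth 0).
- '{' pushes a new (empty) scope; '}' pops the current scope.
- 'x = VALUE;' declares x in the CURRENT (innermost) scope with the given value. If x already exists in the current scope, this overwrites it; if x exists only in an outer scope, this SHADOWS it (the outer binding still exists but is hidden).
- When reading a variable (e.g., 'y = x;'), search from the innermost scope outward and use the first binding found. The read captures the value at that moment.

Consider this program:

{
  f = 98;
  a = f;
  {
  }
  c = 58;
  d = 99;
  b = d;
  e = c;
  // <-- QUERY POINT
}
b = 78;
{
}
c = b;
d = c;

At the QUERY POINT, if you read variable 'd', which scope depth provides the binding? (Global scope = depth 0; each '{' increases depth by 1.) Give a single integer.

Answer: 1

Derivation:
Step 1: enter scope (depth=1)
Step 2: declare f=98 at depth 1
Step 3: declare a=(read f)=98 at depth 1
Step 4: enter scope (depth=2)
Step 5: exit scope (depth=1)
Step 6: declare c=58 at depth 1
Step 7: declare d=99 at depth 1
Step 8: declare b=(read d)=99 at depth 1
Step 9: declare e=(read c)=58 at depth 1
Visible at query point: a=98 b=99 c=58 d=99 e=58 f=98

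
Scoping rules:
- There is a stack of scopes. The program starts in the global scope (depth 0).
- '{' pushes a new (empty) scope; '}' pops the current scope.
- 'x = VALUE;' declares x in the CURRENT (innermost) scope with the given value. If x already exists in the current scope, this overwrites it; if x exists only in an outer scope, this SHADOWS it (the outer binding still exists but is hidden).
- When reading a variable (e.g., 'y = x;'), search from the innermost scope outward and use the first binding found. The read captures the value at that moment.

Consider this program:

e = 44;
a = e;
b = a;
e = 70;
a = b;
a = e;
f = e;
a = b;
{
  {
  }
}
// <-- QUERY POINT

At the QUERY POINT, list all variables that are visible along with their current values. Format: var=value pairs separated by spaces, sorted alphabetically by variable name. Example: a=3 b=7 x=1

Answer: a=44 b=44 e=70 f=70

Derivation:
Step 1: declare e=44 at depth 0
Step 2: declare a=(read e)=44 at depth 0
Step 3: declare b=(read a)=44 at depth 0
Step 4: declare e=70 at depth 0
Step 5: declare a=(read b)=44 at depth 0
Step 6: declare a=(read e)=70 at depth 0
Step 7: declare f=(read e)=70 at depth 0
Step 8: declare a=(read b)=44 at depth 0
Step 9: enter scope (depth=1)
Step 10: enter scope (depth=2)
Step 11: exit scope (depth=1)
Step 12: exit scope (depth=0)
Visible at query point: a=44 b=44 e=70 f=70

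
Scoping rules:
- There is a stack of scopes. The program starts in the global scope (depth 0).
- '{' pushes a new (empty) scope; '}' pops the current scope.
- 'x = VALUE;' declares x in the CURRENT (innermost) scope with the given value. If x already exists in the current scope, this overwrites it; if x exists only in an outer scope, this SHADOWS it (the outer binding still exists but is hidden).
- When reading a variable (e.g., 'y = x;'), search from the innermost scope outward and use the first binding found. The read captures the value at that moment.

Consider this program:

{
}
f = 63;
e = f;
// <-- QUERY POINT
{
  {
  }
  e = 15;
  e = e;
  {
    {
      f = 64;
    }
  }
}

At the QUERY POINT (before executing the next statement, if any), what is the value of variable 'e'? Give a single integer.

Step 1: enter scope (depth=1)
Step 2: exit scope (depth=0)
Step 3: declare f=63 at depth 0
Step 4: declare e=(read f)=63 at depth 0
Visible at query point: e=63 f=63

Answer: 63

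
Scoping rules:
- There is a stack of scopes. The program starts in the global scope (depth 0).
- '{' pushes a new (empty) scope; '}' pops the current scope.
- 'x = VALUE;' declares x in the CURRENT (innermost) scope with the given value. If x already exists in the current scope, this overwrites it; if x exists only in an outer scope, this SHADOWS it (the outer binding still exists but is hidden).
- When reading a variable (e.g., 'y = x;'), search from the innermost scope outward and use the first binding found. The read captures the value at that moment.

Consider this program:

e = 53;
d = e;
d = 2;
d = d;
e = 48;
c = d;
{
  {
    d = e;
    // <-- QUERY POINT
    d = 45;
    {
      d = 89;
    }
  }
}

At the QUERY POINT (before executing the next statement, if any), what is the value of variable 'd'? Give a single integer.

Step 1: declare e=53 at depth 0
Step 2: declare d=(read e)=53 at depth 0
Step 3: declare d=2 at depth 0
Step 4: declare d=(read d)=2 at depth 0
Step 5: declare e=48 at depth 0
Step 6: declare c=(read d)=2 at depth 0
Step 7: enter scope (depth=1)
Step 8: enter scope (depth=2)
Step 9: declare d=(read e)=48 at depth 2
Visible at query point: c=2 d=48 e=48

Answer: 48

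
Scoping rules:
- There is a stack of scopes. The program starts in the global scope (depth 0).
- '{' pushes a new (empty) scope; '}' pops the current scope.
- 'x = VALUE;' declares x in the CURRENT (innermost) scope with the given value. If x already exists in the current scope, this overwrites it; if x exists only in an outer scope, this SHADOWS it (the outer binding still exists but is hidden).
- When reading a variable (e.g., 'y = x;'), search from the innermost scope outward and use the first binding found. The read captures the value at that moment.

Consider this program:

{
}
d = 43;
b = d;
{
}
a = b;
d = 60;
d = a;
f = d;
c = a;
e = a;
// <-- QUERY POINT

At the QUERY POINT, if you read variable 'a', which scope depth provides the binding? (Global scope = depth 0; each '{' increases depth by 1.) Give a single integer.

Answer: 0

Derivation:
Step 1: enter scope (depth=1)
Step 2: exit scope (depth=0)
Step 3: declare d=43 at depth 0
Step 4: declare b=(read d)=43 at depth 0
Step 5: enter scope (depth=1)
Step 6: exit scope (depth=0)
Step 7: declare a=(read b)=43 at depth 0
Step 8: declare d=60 at depth 0
Step 9: declare d=(read a)=43 at depth 0
Step 10: declare f=(read d)=43 at depth 0
Step 11: declare c=(read a)=43 at depth 0
Step 12: declare e=(read a)=43 at depth 0
Visible at query point: a=43 b=43 c=43 d=43 e=43 f=43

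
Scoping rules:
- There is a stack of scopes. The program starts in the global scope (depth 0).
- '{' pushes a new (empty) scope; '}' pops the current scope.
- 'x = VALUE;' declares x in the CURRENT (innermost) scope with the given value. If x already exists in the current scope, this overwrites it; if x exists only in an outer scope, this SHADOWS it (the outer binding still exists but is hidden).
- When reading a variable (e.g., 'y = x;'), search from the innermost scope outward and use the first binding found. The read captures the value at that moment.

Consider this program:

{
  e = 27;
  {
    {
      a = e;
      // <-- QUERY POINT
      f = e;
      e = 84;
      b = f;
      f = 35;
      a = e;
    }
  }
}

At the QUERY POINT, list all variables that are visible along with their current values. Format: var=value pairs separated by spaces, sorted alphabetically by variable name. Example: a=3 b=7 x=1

Step 1: enter scope (depth=1)
Step 2: declare e=27 at depth 1
Step 3: enter scope (depth=2)
Step 4: enter scope (depth=3)
Step 5: declare a=(read e)=27 at depth 3
Visible at query point: a=27 e=27

Answer: a=27 e=27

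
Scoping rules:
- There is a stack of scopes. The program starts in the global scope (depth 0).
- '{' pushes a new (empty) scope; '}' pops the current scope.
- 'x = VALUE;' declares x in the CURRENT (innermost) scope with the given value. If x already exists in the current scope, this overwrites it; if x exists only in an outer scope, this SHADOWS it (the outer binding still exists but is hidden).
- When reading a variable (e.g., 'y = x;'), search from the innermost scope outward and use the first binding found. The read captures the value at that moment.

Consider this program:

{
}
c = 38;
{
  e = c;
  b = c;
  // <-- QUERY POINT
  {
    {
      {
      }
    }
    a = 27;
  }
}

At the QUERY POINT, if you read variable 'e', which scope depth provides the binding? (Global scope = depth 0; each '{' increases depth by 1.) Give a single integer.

Answer: 1

Derivation:
Step 1: enter scope (depth=1)
Step 2: exit scope (depth=0)
Step 3: declare c=38 at depth 0
Step 4: enter scope (depth=1)
Step 5: declare e=(read c)=38 at depth 1
Step 6: declare b=(read c)=38 at depth 1
Visible at query point: b=38 c=38 e=38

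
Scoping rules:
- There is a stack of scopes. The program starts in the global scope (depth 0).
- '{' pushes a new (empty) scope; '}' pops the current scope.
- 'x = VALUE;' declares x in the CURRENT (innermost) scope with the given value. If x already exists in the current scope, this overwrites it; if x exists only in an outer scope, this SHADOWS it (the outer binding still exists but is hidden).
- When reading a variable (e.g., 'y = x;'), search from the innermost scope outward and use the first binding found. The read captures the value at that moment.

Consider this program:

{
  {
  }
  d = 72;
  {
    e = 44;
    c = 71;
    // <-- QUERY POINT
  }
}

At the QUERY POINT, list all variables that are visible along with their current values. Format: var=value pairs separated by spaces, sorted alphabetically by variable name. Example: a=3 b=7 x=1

Step 1: enter scope (depth=1)
Step 2: enter scope (depth=2)
Step 3: exit scope (depth=1)
Step 4: declare d=72 at depth 1
Step 5: enter scope (depth=2)
Step 6: declare e=44 at depth 2
Step 7: declare c=71 at depth 2
Visible at query point: c=71 d=72 e=44

Answer: c=71 d=72 e=44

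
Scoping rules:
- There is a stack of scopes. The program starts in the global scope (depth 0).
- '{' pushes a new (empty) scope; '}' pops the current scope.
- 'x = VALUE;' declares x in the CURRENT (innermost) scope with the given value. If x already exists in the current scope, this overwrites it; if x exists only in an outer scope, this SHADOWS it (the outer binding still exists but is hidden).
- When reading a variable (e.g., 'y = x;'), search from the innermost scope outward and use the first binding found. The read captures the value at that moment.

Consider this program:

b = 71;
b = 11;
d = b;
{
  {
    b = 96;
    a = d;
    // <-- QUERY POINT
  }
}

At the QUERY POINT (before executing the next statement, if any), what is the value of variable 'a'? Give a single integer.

Answer: 11

Derivation:
Step 1: declare b=71 at depth 0
Step 2: declare b=11 at depth 0
Step 3: declare d=(read b)=11 at depth 0
Step 4: enter scope (depth=1)
Step 5: enter scope (depth=2)
Step 6: declare b=96 at depth 2
Step 7: declare a=(read d)=11 at depth 2
Visible at query point: a=11 b=96 d=11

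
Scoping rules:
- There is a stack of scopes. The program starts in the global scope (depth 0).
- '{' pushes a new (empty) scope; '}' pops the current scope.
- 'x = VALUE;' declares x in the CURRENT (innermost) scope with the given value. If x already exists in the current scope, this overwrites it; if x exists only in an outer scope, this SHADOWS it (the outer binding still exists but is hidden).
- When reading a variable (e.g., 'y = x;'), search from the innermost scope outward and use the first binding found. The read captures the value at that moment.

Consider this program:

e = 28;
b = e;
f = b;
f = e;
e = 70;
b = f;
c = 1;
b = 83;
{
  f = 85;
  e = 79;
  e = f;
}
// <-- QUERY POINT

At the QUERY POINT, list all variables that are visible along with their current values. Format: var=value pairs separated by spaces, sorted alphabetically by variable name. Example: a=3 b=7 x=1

Step 1: declare e=28 at depth 0
Step 2: declare b=(read e)=28 at depth 0
Step 3: declare f=(read b)=28 at depth 0
Step 4: declare f=(read e)=28 at depth 0
Step 5: declare e=70 at depth 0
Step 6: declare b=(read f)=28 at depth 0
Step 7: declare c=1 at depth 0
Step 8: declare b=83 at depth 0
Step 9: enter scope (depth=1)
Step 10: declare f=85 at depth 1
Step 11: declare e=79 at depth 1
Step 12: declare e=(read f)=85 at depth 1
Step 13: exit scope (depth=0)
Visible at query point: b=83 c=1 e=70 f=28

Answer: b=83 c=1 e=70 f=28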